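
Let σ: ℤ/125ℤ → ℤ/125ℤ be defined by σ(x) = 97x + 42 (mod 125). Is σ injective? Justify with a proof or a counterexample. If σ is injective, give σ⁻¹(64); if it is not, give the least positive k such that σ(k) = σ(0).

26

Recall: injectivity means: for all u, v in the domain, σ(u) = σ(v) implies u = v.
Suppose σ(u) = σ(v) in ℤ/125ℤ. Then 97u + 42 ≡ 97v + 42 (mod 125), thus 97(u − v) ≡ 0 (mod 125).
Since gcd(97, 125) = 1, 97 is invertible modulo 125, hence u − v ≡ 0 (mod 125), i.e. u = v.
Therefore σ is injective.
We now compute 97⁻¹ mod 125 explicitly. Euclid's algorithm: 125 = 1·97 + 28, 97 = 3·28 + 13, 28 = 2·13 + 2, 13 = 6·2 + 1; back-substituting gives 1 = 58·97 − 45·125, so 97⁻¹ ≡ 58 (mod 125).
Since σ is injective, we compute σ⁻¹(64): solve 97x + 42 ≡ 64 (mod 125), i.e. 97x ≡ 22 (mod 125).
Multiplying by 97⁻¹ = 58 gives x ≡ 58·22 = 1276 = 10·125 + 26 ≡ 26 (mod 125).
Check: σ(26) = 97·26 + 42 = 2564 = 20·125 + 64 ≡ 64 (mod 125).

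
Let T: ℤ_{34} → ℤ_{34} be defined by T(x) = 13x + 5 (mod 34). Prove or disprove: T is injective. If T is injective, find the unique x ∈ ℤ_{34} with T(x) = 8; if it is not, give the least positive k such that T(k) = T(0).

By definition, T is injective when T(x_1) = T(x_2) forces x_1 = x_2.
If T(x_1) = T(x_2), then 13x_1 ≡ 13x_2 (mod 34). Because gcd(13, 34) = 1, we may cancel 13 to get x_1 ≡ x_2 (mod 34).
So T is injective.
We now compute 13⁻¹ mod 34 explicitly. Euclid's algorithm: 34 = 2·13 + 8, 13 = 1·8 + 5, 8 = 1·5 + 3, 5 = 1·3 + 2, 3 = 1·2 + 1; back-substituting gives 1 = 21·13 − 8·34, so 13⁻¹ ≡ 21 (mod 34).
Since T is injective, we compute T⁻¹(8): solve 13x + 5 ≡ 8 (mod 34), i.e. 13x ≡ 3 (mod 34).
Multiplying by 13⁻¹ = 21 gives x ≡ 21·3 = 63 = 1·34 + 29 ≡ 29 (mod 34).
Check: T(29) = 13·29 + 5 = 382 = 11·34 + 8 ≡ 8 (mod 34).

29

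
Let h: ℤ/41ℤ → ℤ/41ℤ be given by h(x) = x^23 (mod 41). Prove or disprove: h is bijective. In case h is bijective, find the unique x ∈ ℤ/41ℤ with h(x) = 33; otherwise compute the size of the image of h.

Since 41 is prime, the nonzero elements of ℤ/41ℤ form a cyclic group of order 40.
As gcd(23, 40) = 1, raising to the 23rd power is a bijection on this group: if u^23 ≡ v^23 then (uv^{−1})^23 = 1, and the only element of order dividing gcd(23, 40) = 1 is 1, so u = v.
With h(0) = 0 this makes h injective on all of ℤ/41ℤ, hence bijective (finite equal-size domain and codomain). In particular h is bijective.
Since h is bijective, we find the preimage of 33. The inverse of x ↦ x^23 on (ℤ/41ℤ)^× is x ↦ x^7, because 23·7 = 161 = 4·40 + 1 ≡ 1 (mod 40) and x^{40} = 1 for x ≠ 0 (Fermat). So h⁻¹(33) = 33^7 mod 41.
Repeated squaring mod 41: 33^1 ≡ 33, 33^2 ≡ 33² = 1089 ≡ 23, 33^4 ≡ 23² = 529 ≡ 37. Since 7 = 4 + 2 + 1, 33^7 ≡ 37·23·33: 37·23 = 851 ≡ 31, then 31·33 = 1023 ≡ 39. So 33^7 ≡ 39 (mod 41).
Hence h⁻¹(33) = 39.

39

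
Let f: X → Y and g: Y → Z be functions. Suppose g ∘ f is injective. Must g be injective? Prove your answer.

not injective

No. Take X = {0}, Y = {0, 1, 2, 3}, Z = {0, 1, 2, 3}, f(a) = a for each a ∈ X, and g(b) = 2 if b ∈ {2, 3} else g(b) = b.
Then g ∘ f = f is injective (X ⊂ Y and f is the inclusion), but g(2) = g(3) = 2 with 2 ≠ 3, so g is not injective.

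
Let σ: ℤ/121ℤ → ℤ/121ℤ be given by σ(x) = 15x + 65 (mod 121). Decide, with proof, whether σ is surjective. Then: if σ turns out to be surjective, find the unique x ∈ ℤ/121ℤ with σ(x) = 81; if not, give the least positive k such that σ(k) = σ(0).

114

Recall: σ is surjective if every y in the codomain equals σ(x) for some x in the domain.
Since gcd(15, 121) = 1, 15 is invertible modulo 121. Euclid's algorithm: 121 = 8·15 + 1; back-substituting gives 1 = 113·15 − 14·121, so 15⁻¹ ≡ 113 (mod 121).
Then y ↦ 113(y − 65) is a two-sided inverse to σ, so every y ∈ ℤ/121ℤ has a preimage.
Hence σ is surjective.
Since σ is surjective, we compute σ⁻¹(81): solve 15x + 65 ≡ 81 (mod 121), i.e. 15x ≡ 16 (mod 121).
Multiplying by 15⁻¹ = 113 gives x ≡ 113·16 = 1808 = 14·121 + 114 ≡ 114 (mod 121).
Check: σ(114) = 15·114 + 65 = 1775 = 14·121 + 81 ≡ 81 (mod 121).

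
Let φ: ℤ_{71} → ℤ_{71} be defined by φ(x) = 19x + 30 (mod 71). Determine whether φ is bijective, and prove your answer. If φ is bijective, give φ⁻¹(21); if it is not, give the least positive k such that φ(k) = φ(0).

7

Recall: φ is injective when φ(s) = φ(t) forces s = t.
Suppose φ(s) = φ(t) in ℤ_{71}. Then 19s + 30 ≡ 19t + 30 (mod 71), hence 19(s − t) ≡ 0 (mod 71).
Since gcd(19, 71) = 1, 19 is invertible modulo 71, so s − t ≡ 0 (mod 71), i.e. s = t.
We now compute 19⁻¹ mod 71 explicitly. Euclid's algorithm: 71 = 3·19 + 14, 19 = 1·14 + 5, 14 = 2·5 + 4, 5 = 1·4 + 1; back-substituting gives 1 = 15·19 − 4·71, so 19⁻¹ ≡ 15 (mod 71).
Then y ↦ 15(y − 30) is a two-sided inverse to φ, so every y ∈ ℤ_{71} has a preimage.
So φ is bijective.
Since φ is bijective, we compute φ⁻¹(21): solve 19x + 30 ≡ 21 (mod 71), i.e. 19x ≡ 62 (mod 71).
Multiplying by 19⁻¹ = 15 gives x ≡ 15·62 = 930 = 13·71 + 7 ≡ 7 (mod 71).
Check: φ(7) = 19·7 + 30 = 163 = 2·71 + 21 ≡ 21 (mod 71).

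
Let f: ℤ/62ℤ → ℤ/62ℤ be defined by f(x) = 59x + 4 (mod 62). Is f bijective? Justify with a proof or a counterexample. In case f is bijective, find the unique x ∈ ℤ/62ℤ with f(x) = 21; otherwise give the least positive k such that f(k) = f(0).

Suppose f(s) = f(t) in ℤ/62ℤ. Then 59s + 4 ≡ 59t + 4 (mod 62), hence 59(s − t) ≡ 0 (mod 62).
Since gcd(59, 62) = 1, 59 is invertible modulo 62, so s − t ≡ 0 (mod 62), i.e. s = t.
We now compute 59⁻¹ mod 62 explicitly. Euclid's algorithm: 62 = 1·59 + 3, 59 = 19·3 + 2, 3 = 1·2 + 1; back-substituting gives 1 = 41·59 − 39·62, so 59⁻¹ ≡ 41 (mod 62).
For any y ∈ ℤ/62ℤ, x = 41(y − 4) mod 62 satisfies f(x) = 59·41(y − 4) + 4 ≡ y (since 59·41 ≡ 1 mod 62). So every y has a preimage.
Therefore f is bijective.
Since f is bijective, we compute f⁻¹(21): solve 59x + 4 ≡ 21 (mod 62), i.e. 59x ≡ 17 (mod 62).
Multiplying by 59⁻¹ = 41 gives x ≡ 41·17 = 697 = 11·62 + 15 ≡ 15 (mod 62).
Check: f(15) = 59·15 + 4 = 889 = 14·62 + 21 ≡ 21 (mod 62).

15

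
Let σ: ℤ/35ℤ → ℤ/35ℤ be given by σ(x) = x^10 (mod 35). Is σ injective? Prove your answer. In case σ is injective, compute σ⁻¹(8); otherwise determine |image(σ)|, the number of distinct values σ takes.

σ(1) = 1^10 = 1.
σ(6): Repeated squaring mod 35: 6^1 ≡ 6, 6^2 ≡ 6² = 36 ≡ 1, 6^4 ≡ 1² = 1, 6^8 ≡ 1² = 1. Since 10 = 8 + 2, 6^10 ≡ 1·1: 1·1 = 1. So 6^10 ≡ 1 (mod 35).
So σ(1) = σ(6) = 1 while 1 ≠ 6, therefore σ is not injective.
Since σ is not injective, we determine |image(σ)|. Computing x^10 mod 35 for each x (by repeated squaring, reducing mod 35 at every step), the values σ(0), σ(1), …, σ(34) are: 0, 1, 9, 4, 11, 30, 1, 14, 29, 16, 25, 11, 9, 29, 21, 15, 16, 4, 4, 16, 15, 21, 29, 9, 11, 25, 16, 29, 14, 1, 30, 11, 4, 9, 1.
The distinct values are {0, 1, 4, 9, 11, 14, 15, 16, 21, 25, 29, 30}; there are 12 of them.

12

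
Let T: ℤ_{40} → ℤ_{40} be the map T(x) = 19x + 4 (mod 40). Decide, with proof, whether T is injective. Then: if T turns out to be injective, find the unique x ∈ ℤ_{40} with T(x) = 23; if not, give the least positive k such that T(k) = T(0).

1

Recall that injectivity means: for all a, b in the domain, T(a) = T(b) implies a = b.
If T(a) = T(b), then 19a ≡ 19b (mod 40). Because gcd(19, 40) = 1, we may cancel 19 to get a ≡ b (mod 40).
Hence T is injective.
We now compute 19⁻¹ mod 40 explicitly. Euclid's algorithm: 40 = 2·19 + 2, 19 = 9·2 + 1; back-substituting gives 1 = 19·19 − 9·40, so 19⁻¹ ≡ 19 (mod 40).
Since T is injective, we compute T⁻¹(23): solve 19x + 4 ≡ 23 (mod 40), i.e. 19x ≡ 19 (mod 40).
Multiplying by 19⁻¹ = 19 gives x ≡ 19·19 = 361 = 9·40 + 1 ≡ 1 (mod 40).
Check: T(1) = 19·1 + 4 = 23 ≡ 23 (mod 40).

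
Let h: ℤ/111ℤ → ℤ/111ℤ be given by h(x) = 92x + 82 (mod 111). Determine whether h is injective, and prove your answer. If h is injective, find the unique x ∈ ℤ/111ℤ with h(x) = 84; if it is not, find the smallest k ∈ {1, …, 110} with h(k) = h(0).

70

Recall that injectivity means: for all a, b in the domain, h(a) = h(b) implies a = b.
If h(a) = h(b), then 92a ≡ 92b (mod 111). Because gcd(92, 111) = 1, we may cancel 92 to get a ≡ b (mod 111).
So h is injective.
We now compute 92⁻¹ mod 111 explicitly. Euclid's algorithm: 111 = 1·92 + 19, 92 = 4·19 + 16, 19 = 1·16 + 3, 16 = 5·3 + 1; back-substituting gives 1 = 35·92 − 29·111, so 92⁻¹ ≡ 35 (mod 111).
Since h is injective, we find h⁻¹(84): we need 92x ≡ 84 − 82 ≡ 2 (mod 111). Using 92⁻¹ = 35: x ≡ 35·2 = 70, so x = 70.
Check: h(70) = 92·70 + 82 = 6522 = 58·111 + 84 ≡ 84 (mod 111).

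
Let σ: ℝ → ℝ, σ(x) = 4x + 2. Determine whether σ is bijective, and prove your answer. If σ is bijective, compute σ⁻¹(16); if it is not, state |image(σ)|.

Suppose σ(s) = σ(t). Then 4s + 2 = 4t + 2, thus 4s = 4t, hence s = t.
For any y ∈ ℝ, x = (y − 2)/4 satisfies σ(x) = y.
Hence σ is bijective.
Since σ is bijective, we compute σ⁻¹(16) = (16 − 2)/4 = 7/2.

7/2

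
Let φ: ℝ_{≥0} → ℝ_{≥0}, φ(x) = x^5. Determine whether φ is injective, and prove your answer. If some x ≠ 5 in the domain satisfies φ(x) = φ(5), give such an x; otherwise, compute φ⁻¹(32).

On ℝ_{≥0}, x ↦ x^5 is strictly increasing, so φ(a) = φ(b) forces a = b. So φ is injective.
Since x ↦ x^5 is strictly increasing on ℝ_{≥0}, it is injective there, so no x ≠ 5 in the domain has φ(x) = φ(5). We therefore compute φ⁻¹(32) = 32^{1/5} = 2 (indeed 2^5 = 32).

2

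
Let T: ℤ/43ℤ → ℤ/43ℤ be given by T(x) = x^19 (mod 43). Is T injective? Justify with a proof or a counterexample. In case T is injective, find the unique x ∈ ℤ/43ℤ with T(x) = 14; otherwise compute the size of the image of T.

13

Since 43 is prime, the nonzero elements of ℤ/43ℤ form a cyclic group of order 42.
As gcd(19, 42) = 1, raising to the 19th power is a bijection on this group: if s^19 ≡ t^19 then (st^{−1})^19 = 1, and the only element of order dividing gcd(19, 42) = 1 is 1, so s = t.
With T(0) = 0 this makes T injective on all of ℤ/43ℤ, hence bijective (finite equal-size domain and codomain). In particular T is injective.
Since T is injective, we find the preimage of 14. The inverse of x ↦ x^19 on (ℤ/43ℤ)^× is x ↦ x^31, because 19·31 = 589 = 14·42 + 1 ≡ 1 (mod 42) and x^{42} = 1 for x ≠ 0 (Fermat). So T⁻¹(14) = 14^31 mod 43.
Repeated squaring mod 43: 14^1 ≡ 14, 14^2 ≡ 14² = 196 ≡ 24, 14^4 ≡ 24² = 576 ≡ 17, 14^8 ≡ 17² = 289 ≡ 31, 14^16 ≡ 31² = 961 ≡ 15. Since 31 = 16 + 8 + 4 + 2 + 1, 14^31 ≡ 15·31·17·24·14: 15·31 = 465 ≡ 35, then 35·17 = 595 ≡ 36, then 36·24 = 864 ≡ 4, then 4·14 = 56 ≡ 13. So 14^31 ≡ 13 (mod 43).
Hence T⁻¹(14) = 13.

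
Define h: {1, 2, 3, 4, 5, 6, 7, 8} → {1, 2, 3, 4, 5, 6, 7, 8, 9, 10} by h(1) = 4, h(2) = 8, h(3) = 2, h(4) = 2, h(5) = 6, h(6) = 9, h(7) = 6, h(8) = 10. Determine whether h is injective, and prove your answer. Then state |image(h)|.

6

h(3) = 2 = h(4) with 3 ≠ 4, so h is not injective.
The image of h is {2, 4, 6, 8, 9, 10}, which has 6 elements.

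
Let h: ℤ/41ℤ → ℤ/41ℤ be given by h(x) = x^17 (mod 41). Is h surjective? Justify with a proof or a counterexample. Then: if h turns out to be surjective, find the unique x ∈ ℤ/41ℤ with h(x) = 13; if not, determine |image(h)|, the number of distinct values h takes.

Since 41 is prime, the nonzero elements of ℤ/41ℤ form a cyclic group of order 40.
As gcd(17, 40) = 1, raising to the 17th power is a bijection on this group: if u^17 ≡ v^17 then (uv^{−1})^17 = 1, and the only element of order dividing gcd(17, 40) = 1 is 1, so u = v.
With h(0) = 0 this makes h injective on all of ℤ/41ℤ, hence bijective (finite equal-size domain and codomain). In particular h is surjective.
Since h is surjective, we find the preimage of 13. The inverse of x ↦ x^17 on (ℤ/41ℤ)^× is x ↦ x^33, because 17·33 = 561 = 14·40 + 1 ≡ 1 (mod 40) and x^{40} = 1 for x ≠ 0 (Fermat). So h⁻¹(13) = 13^33 mod 41.
Repeated squaring mod 41: 13^1 ≡ 13, 13^2 ≡ 13² = 169 ≡ 5, 13^4 ≡ 5² = 25, 13^8 ≡ 25² = 625 ≡ 10, 13^16 ≡ 10² = 100 ≡ 18, 13^32 ≡ 18² = 324 ≡ 37. Since 33 = 32 + 1, 13^33 ≡ 37·13: 37·13 = 481 ≡ 30. So 13^33 ≡ 30 (mod 41).
Hence h⁻¹(13) = 30.

30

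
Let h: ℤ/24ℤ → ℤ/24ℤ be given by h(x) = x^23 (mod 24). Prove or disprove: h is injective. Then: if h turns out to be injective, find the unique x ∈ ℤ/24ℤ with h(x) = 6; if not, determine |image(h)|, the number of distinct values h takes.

15

h(0) = 0^23 = 0.
h(6): Repeated squaring mod 24: 6^1 ≡ 6, 6^2 ≡ 6² = 36 ≡ 12, 6^4 ≡ 12² = 144 ≡ 0, 6^8 ≡ 0² = 0, 6^16 ≡ 0² = 0. Since 23 = 16 + 4 + 2 + 1, 6^23 ≡ 0·0·12·6: 0·0 = 0, then 0·12 = 0, then 0·6 = 0. So 6^23 ≡ 0 (mod 24).
So h(0) = h(6) = 0 while 0 ≠ 6, so h is not injective.
Since h is not injective, we determine |image(h)|. Computing x^23 mod 24 for each x (by repeated squaring, reducing mod 24 at every step), the values h(0), h(1), …, h(23) are: 0, 1, 8, 3, 16, 5, 0, 7, 8, 9, 16, 11, 0, 13, 8, 15, 16, 17, 0, 19, 8, 21, 16, 23.
The distinct values are {0, 1, 3, 5, 7, 8, 9, 11, 13, 15, 16, 17, 19, 21, 23}; there are 15 of them.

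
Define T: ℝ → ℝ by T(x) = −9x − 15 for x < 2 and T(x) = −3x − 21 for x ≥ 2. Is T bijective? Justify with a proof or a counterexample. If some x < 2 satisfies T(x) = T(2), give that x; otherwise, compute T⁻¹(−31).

Both pieces are strictly decreasing (slopes −9 and −3), so each is injective on its own interval.
The left piece maps (−∞, 2) onto (−33, ∞); the right piece maps [2, ∞) onto (−∞, −27].
These images overlap. In particular T(2) = −27 (right piece), and solving −9x − 15 = −27 on the left piece gives x = 4/3 < 2.
So T(4/3) = T(2) with 4/3 ≠ 2, and T is not injective, hence not bijective. This x = 4/3 is the requested value below 2.

4/3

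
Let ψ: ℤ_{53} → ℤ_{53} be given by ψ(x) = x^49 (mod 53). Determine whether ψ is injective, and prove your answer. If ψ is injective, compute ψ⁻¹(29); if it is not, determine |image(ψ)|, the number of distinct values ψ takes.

Since 53 is prime, the nonzero elements of ℤ_{53} form a cyclic group of order 52.
As gcd(49, 52) = 1, raising to the 49th power is a bijection on this group: if a^49 ≡ b^49 then (ab^{−1})^49 = 1, and the only element of order dividing gcd(49, 52) = 1 is 1, so a = b.
With ψ(0) = 0 this makes ψ injective on all of ℤ_{53}, hence bijective (finite equal-size domain and codomain). In particular ψ is injective.
Since ψ is injective, we find the preimage of 29. The inverse of x ↦ x^49 on (ℤ_{53})^× is x ↦ x^17, because 49·17 = 833 = 16·52 + 1 ≡ 1 (mod 52) and x^{52} = 1 for x ≠ 0 (Fermat). So ψ⁻¹(29) = 29^17 mod 53.
Repeated squaring mod 53: 29^1 ≡ 29, 29^2 ≡ 29² = 841 ≡ 46, 29^4 ≡ 46² = 2116 ≡ 49, 29^8 ≡ 49² = 2401 ≡ 16, 29^16 ≡ 16² = 256 ≡ 44. Since 17 = 16 + 1, 29^17 ≡ 44·29: 44·29 = 1276 ≡ 4. So 29^17 ≡ 4 (mod 53).
Hence ψ⁻¹(29) = 4.

4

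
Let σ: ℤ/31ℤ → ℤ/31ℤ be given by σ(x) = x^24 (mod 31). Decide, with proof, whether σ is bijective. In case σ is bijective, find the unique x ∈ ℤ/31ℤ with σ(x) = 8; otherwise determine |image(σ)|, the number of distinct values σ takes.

6

σ(1) = 1^24 = 1.
σ(5): Repeated squaring mod 31: 5^1 ≡ 5, 5^2 ≡ 5² = 25, 5^4 ≡ 25² = 625 ≡ 5, 5^8 ≡ 5² = 25, 5^16 ≡ 25² = 625 ≡ 5. Since 24 = 16 + 8, 5^24 ≡ 5·25: 5·25 = 125 ≡ 1. So 5^24 ≡ 1 (mod 31).
So σ(1) = σ(5) = 1 while 1 ≠ 5, hence σ is not injective, hence not bijective.
Since σ is not bijective, we determine |image(σ)|. Computing x^24 mod 31 for each x (by repeated squaring, reducing mod 31 at every step), the values σ(0), σ(1), …, σ(30) are: 0, 1, 16, 2, 8, 1, 1, 8, 4, 4, 16, 8, 16, 2, 4, 2, 2, 4, 2, 16, 8, 16, 4, 4, 8, 1, 1, 8, 2, 16, 1.
The distinct values are {0, 1, 2, 4, 8, 16}; there are 6 of them.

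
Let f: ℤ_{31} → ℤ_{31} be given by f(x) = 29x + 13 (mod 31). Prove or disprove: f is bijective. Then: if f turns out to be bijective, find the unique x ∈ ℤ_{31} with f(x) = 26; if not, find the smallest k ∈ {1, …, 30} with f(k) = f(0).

9

Suppose f(s) = f(t) in ℤ_{31}. Then 29s + 13 ≡ 29t + 13 (mod 31), so 29(s − t) ≡ 0 (mod 31).
Since gcd(29, 31) = 1, 29 is invertible modulo 31, thus s − t ≡ 0 (mod 31), i.e. s = t.
We now compute 29⁻¹ mod 31 explicitly. Euclid's algorithm: 31 = 1·29 + 2, 29 = 14·2 + 1; back-substituting gives 1 = 15·29 − 14·31, so 29⁻¹ ≡ 15 (mod 31).
For any y ∈ ℤ_{31}, x = 15(y − 13) mod 31 satisfies f(x) = 29·15(y − 13) + 13 ≡ y (since 29·15 ≡ 1 mod 31). So every y has a preimage.
Thus f is bijective.
Since f is bijective, we find f⁻¹(26): we need 29x ≡ 26 − 13 ≡ 13 (mod 31). Using 29⁻¹ = 15: x ≡ 15·13 = 195 = 6·31 + 9, so x = 9.
Check: f(9) = 29·9 + 13 = 274 = 8·31 + 26 ≡ 26 (mod 31).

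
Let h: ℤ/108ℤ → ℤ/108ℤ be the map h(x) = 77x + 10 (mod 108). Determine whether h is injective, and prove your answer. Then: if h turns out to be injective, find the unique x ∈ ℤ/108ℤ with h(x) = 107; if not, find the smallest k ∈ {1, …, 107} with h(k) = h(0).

77

By definition, h is injective when h(u) = h(v) forces u = v.
If h(u) = h(v), then 77u ≡ 77v (mod 108). Because gcd(77, 108) = 1, we may cancel 77 to get u ≡ v (mod 108).
Therefore h is injective.
We now compute 77⁻¹ mod 108 explicitly. Euclid's algorithm: 108 = 1·77 + 31, 77 = 2·31 + 15, 31 = 2·15 + 1; back-substituting gives 1 = 101·77 − 72·108, so 77⁻¹ ≡ 101 (mod 108).
Since h is injective, we find h⁻¹(107): we need 77x ≡ 107 − 10 ≡ 97 (mod 108). Using 77⁻¹ = 101: x ≡ 101·97 = 9797 = 90·108 + 77, so x = 77.
Check: h(77) = 77·77 + 10 = 5939 = 54·108 + 107 ≡ 107 (mod 108).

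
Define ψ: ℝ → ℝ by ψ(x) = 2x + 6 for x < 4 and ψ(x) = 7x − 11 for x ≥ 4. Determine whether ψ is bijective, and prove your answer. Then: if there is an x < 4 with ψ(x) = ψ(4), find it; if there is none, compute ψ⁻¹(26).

37/7

Both pieces are strictly increasing (slopes 2 and 7), so each is injective on its own interval.
The left piece maps (−∞, 4) onto (−∞, 14); the right piece maps [4, ∞) onto [17, ∞).
The images leave a gap (14 has no preimage), so ψ is not surjective, hence not bijective.
Because the two images are disjoint, no x < 4 has ψ(x) = ψ(4), so we compute ψ⁻¹(26): 26 lies in [17, ∞), so solve 7x − 11 = 26: x = (26 + 11)/7 = 37/7.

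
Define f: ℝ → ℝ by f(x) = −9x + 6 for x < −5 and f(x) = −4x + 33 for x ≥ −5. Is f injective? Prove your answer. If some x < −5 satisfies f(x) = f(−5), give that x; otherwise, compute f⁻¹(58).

-47/9

Both pieces are strictly decreasing (slopes −9 and −4), so each is injective on its own interval.
The left piece maps (−∞, −5) onto (51, ∞); the right piece maps [−5, ∞) onto (−∞, 53].
These images overlap. In particular f(−5) = 53 (right piece), and solving −9x + 6 = 53 on the left piece gives x = −47/9 < −5.
So f(−47/9) = f(−5) with −47/9 ≠ −5, and f is not injective. This x = −47/9 is the requested value below −5.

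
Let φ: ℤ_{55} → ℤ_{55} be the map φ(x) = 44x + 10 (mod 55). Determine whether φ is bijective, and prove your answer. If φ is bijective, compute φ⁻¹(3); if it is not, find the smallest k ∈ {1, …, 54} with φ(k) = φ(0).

5

We have gcd(44, 55) = 11 > 1. Taking x_1 = 0 and x_2 = 5: φ(0) = 10 and φ(5) = 44·5 + 10 = 230 ≡ 10 (mod 55).
So φ(0) = φ(5) while 0 ≠ 5, therefore φ is not injective, hence not bijective.
Since φ is not bijective, we find the least positive k with φ(k) = φ(0): this means 44k ≡ 0 (mod 55), i.e. 55 ∣ 44k. Since gcd(44, 55) = 11, dividing through by 11 this holds exactly when 5 ∣ 4k, and as gcd(4, 5) = 1, exactly when 5 ∣ k.
The smallest positive such k is 5.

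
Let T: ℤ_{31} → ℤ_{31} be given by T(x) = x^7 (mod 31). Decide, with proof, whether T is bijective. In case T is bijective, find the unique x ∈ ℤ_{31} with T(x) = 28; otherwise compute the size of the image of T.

7

Since 31 is prime, the nonzero elements of ℤ_{31} form a cyclic group of order 30.
As gcd(7, 30) = 1, raising to the 7th power is a bijection on this group: if u^7 ≡ v^7 then (uv^{−1})^7 = 1, and the only element of order dividing gcd(7, 30) = 1 is 1, so u = v.
With T(0) = 0 this makes T injective on all of ℤ_{31}, hence bijective (finite equal-size domain and codomain). In particular T is bijective.
Since T is bijective, we find the preimage of 28. The inverse of x ↦ x^7 on (ℤ_{31})^× is x ↦ x^13, because 7·13 = 91 = 3·30 + 1 ≡ 1 (mod 30) and x^{30} = 1 for x ≠ 0 (Fermat). So T⁻¹(28) = 28^13 mod 31.
Repeated squaring mod 31: 28^1 ≡ 28, 28^2 ≡ 28² = 784 ≡ 9, 28^4 ≡ 9² = 81 ≡ 19, 28^8 ≡ 19² = 361 ≡ 20. Since 13 = 8 + 4 + 1, 28^13 ≡ 20·19·28: 20·19 = 380 ≡ 8, then 8·28 = 224 ≡ 7. So 28^13 ≡ 7 (mod 31).
Hence T⁻¹(28) = 7.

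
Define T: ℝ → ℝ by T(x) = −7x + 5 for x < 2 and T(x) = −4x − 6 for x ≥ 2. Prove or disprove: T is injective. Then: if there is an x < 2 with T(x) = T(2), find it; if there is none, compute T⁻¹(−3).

Both pieces are strictly decreasing (slopes −7 and −4), so each is injective on its own interval.
The left piece maps (−∞, 2) onto (−9, ∞); the right piece maps [2, ∞) onto (−∞, −14].
These images are disjoint, so no value is attained by both pieces. Therefore T is injective.
Because the two images are disjoint, no x < 2 has T(x) = T(2), so we compute T⁻¹(−3): −3 lies in (−9, ∞), so solve −7x + 5 = −3: x = (−3 − 5)/(−7) = 8/7.

8/7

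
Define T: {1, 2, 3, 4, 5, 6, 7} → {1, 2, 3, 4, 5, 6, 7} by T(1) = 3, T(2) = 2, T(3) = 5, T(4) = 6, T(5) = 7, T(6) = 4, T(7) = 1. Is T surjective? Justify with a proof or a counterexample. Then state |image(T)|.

Every element of the codomain has a preimage: 1 = T(7), 2 = T(2), 3 = T(1), 4 = T(6), 5 = T(3), 6 = T(4), 7 = T(5).
Hence T is surjective.
The image of T is {1, 2, 3, 4, 5, 6, 7}, which has 7 elements.

7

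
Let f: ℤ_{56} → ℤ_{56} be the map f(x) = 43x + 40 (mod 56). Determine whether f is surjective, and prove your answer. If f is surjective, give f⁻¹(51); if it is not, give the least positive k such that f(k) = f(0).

Since gcd(43, 56) = 1, 43 is invertible modulo 56. Euclid's algorithm: 56 = 1·43 + 13, 43 = 3·13 + 4, 13 = 3·4 + 1; back-substituting gives 1 = 43·43 − 33·56, so 43⁻¹ ≡ 43 (mod 56).
For any y ∈ ℤ_{56}, x = 43(y − 40) mod 56 satisfies f(x) = 43·43(y − 40) + 40 ≡ y (since 43·43 ≡ 1 mod 56). So every y has a preimage.
Hence f is surjective.
Since f is surjective, we compute f⁻¹(51): solve 43x + 40 ≡ 51 (mod 56), i.e. 43x ≡ 11 (mod 56).
Multiplying by 43⁻¹ = 43 gives x ≡ 43·11 = 473 = 8·56 + 25 ≡ 25 (mod 56).
Check: f(25) = 43·25 + 40 = 1115 = 19·56 + 51 ≡ 51 (mod 56).

25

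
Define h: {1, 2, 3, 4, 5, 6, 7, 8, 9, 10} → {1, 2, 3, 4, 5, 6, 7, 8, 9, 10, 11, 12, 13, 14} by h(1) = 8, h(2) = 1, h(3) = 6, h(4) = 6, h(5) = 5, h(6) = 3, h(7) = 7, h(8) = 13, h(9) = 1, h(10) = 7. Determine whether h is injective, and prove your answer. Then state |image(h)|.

h(3) = 6 = h(4) with 3 ≠ 4, so h is not injective.
The image of h is {1, 3, 5, 6, 7, 8, 13}, which has 7 elements.

7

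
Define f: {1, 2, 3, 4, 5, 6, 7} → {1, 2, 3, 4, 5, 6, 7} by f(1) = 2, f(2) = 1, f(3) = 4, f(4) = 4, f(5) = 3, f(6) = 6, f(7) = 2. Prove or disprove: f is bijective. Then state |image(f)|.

f(3) = 4 = f(4) with 3 ≠ 4, so f is not injective, hence not bijective.
The image of f is {1, 2, 3, 4, 6}, which has 5 elements.

5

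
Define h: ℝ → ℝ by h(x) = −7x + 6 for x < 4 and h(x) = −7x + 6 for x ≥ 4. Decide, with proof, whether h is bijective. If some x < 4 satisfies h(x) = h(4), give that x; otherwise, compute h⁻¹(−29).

5

Both pieces are strictly decreasing (slopes −7 and −7), so each is injective on its own interval.
The left piece maps (−∞, 4) onto (−22, ∞); the right piece maps [4, ∞) onto (−∞, −22].
Since −22 = −22, the images partition ℝ: h is injective and surjective, hence bijective.
Because the two images are disjoint, no x < 4 has h(x) = h(4), so we compute h⁻¹(−29): −29 lies in (−∞, −22], so solve −7x + 6 = −29: x = (−29 − 6)/(−7) = 5.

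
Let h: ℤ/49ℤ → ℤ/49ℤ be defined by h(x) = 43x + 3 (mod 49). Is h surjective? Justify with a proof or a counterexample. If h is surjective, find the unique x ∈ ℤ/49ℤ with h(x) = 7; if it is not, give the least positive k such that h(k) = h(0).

Since gcd(43, 49) = 1, 43 is invertible modulo 49. Euclid's algorithm: 49 = 1·43 + 6, 43 = 7·6 + 1; back-substituting gives 1 = 8·43 − 7·49, so 43⁻¹ ≡ 8 (mod 49).
Then y ↦ 8(y − 3) is a two-sided inverse to h, so every y ∈ ℤ/49ℤ has a preimage.
Hence h is surjective.
Since h is surjective, we compute h⁻¹(7): solve 43x + 3 ≡ 7 (mod 49), i.e. 43x ≡ 4 (mod 49).
Multiplying by 43⁻¹ = 8 gives x ≡ 8·4 = 32 ≡ 32 (mod 49).
Check: h(32) = 43·32 + 3 = 1379 = 28·49 + 7 ≡ 7 (mod 49).

32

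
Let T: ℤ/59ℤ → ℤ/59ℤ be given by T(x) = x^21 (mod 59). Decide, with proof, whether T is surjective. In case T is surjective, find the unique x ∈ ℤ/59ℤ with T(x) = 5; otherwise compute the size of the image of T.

3

Since 59 is prime, the nonzero elements of ℤ/59ℤ form a cyclic group of order 58.
As gcd(21, 58) = 1, raising to the 21st power is a bijection on this group: if x_1^21 ≡ x_2^21 then (x_1x_2^{−1})^21 = 1, and the only element of order dividing gcd(21, 58) = 1 is 1, so x_1 = x_2.
With T(0) = 0 this makes T injective on all of ℤ/59ℤ, hence bijective (finite equal-size domain and codomain). In particular T is surjective.
Since T is surjective, we find the preimage of 5. The inverse of x ↦ x^21 on (ℤ/59ℤ)^× is x ↦ x^47, because 21·47 = 987 = 17·58 + 1 ≡ 1 (mod 58) and x^{58} = 1 for x ≠ 0 (Fermat). So T⁻¹(5) = 5^47 mod 59.
Repeated squaring mod 59: 5^1 ≡ 5, 5^2 ≡ 5² = 25, 5^4 ≡ 25² = 625 ≡ 35, 5^8 ≡ 35² = 1225 ≡ 45, 5^16 ≡ 45² = 2025 ≡ 19, 5^32 ≡ 19² = 361 ≡ 7. Since 47 = 32 + 8 + 4 + 2 + 1, 5^47 ≡ 7·45·35·25·5: 7·45 = 315 ≡ 20, then 20·35 = 700 ≡ 51, then 51·25 = 1275 ≡ 36, then 36·5 = 180 ≡ 3. So 5^47 ≡ 3 (mod 59).
Hence T⁻¹(5) = 3.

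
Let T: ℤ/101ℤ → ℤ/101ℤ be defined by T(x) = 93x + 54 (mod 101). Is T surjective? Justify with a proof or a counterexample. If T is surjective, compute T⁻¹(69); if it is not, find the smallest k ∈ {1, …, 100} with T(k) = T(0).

36

By definition, surjectivity means every element of the codomain has a preimage under T.
Since gcd(93, 101) = 1, 93 is invertible modulo 101. Euclid's algorithm: 101 = 1·93 + 8, 93 = 11·8 + 5, 8 = 1·5 + 3, 5 = 1·3 + 2, 3 = 1·2 + 1; back-substituting gives 1 = 63·93 − 58·101, so 93⁻¹ ≡ 63 (mod 101).
For any y ∈ ℤ/101ℤ, x = 63(y − 54) mod 101 satisfies T(x) = 93·63(y − 54) + 54 ≡ y (since 93·63 ≡ 1 mod 101). So every y has a preimage.
Therefore T is surjective.
Since T is surjective, we find T⁻¹(69): we need 93x ≡ 69 − 54 ≡ 15 (mod 101). Using 93⁻¹ = 63: x ≡ 63·15 = 945 = 9·101 + 36, so x = 36.
Check: T(36) = 93·36 + 54 = 3402 = 33·101 + 69 ≡ 69 (mod 101).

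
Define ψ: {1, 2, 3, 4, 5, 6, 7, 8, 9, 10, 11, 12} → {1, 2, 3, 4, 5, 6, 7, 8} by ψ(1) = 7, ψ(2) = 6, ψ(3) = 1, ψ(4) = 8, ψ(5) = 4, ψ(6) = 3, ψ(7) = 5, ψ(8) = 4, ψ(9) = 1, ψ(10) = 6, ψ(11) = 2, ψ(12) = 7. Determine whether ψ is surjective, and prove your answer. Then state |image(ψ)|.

Every element of the codomain has a preimage: 1 = ψ(3), 2 = ψ(11), 3 = ψ(6), 4 = ψ(5), 5 = ψ(7), 6 = ψ(2), 7 = ψ(1), 8 = ψ(4).
Thus ψ is surjective.
The image of ψ is {1, 2, 3, 4, 5, 6, 7, 8}, which has 8 elements.

8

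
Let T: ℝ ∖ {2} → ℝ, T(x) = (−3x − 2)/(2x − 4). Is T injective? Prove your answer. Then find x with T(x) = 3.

10/9

Suppose T(x_1) = T(x_2). Cross-multiplying: (−3x_1 − 2)(2x_2 − 4) = (−3x_2 − 2)(2x_1 − 4).
Expanding both sides and cancelling the symmetric terms leaves 16·(x_1 − x_2) = 0. Since 16 ≠ 0, x_1 = x_2. Hence T is injective.
Solving T(x) = 3: cross-multiplying gives −3x − 2 = 3(2x − 4), which rearranges to −9x = −10, so x = 10/9.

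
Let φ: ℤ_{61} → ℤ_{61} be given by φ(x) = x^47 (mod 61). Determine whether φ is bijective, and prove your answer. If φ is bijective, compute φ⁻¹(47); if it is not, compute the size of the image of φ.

13

Since 61 is prime, the nonzero elements of ℤ_{61} form a cyclic group of order 60.
As gcd(47, 60) = 1, raising to the 47th power is a bijection on this group: if u^47 ≡ v^47 then (uv^{−1})^47 = 1, and the only element of order dividing gcd(47, 60) = 1 is 1, so u = v.
With φ(0) = 0 this makes φ injective on all of ℤ_{61}, hence bijective (finite equal-size domain and codomain). In particular φ is bijective.
Since φ is bijective, we find the preimage of 47. The inverse of x ↦ x^47 on (ℤ_{61})^× is x ↦ x^23, because 47·23 = 1081 = 18·60 + 1 ≡ 1 (mod 60) and x^{60} = 1 for x ≠ 0 (Fermat). So φ⁻¹(47) = 47^23 mod 61.
Repeated squaring mod 61: 47^1 ≡ 47, 47^2 ≡ 47² = 2209 ≡ 13, 47^4 ≡ 13² = 169 ≡ 47, 47^8 ≡ 47² = 2209 ≡ 13, 47^16 ≡ 13² = 169 ≡ 47. Since 23 = 16 + 4 + 2 + 1, 47^23 ≡ 47·47·13·47: 47·47 = 2209 ≡ 13, then 13·13 = 169 ≡ 47, then 47·47 = 2209 ≡ 13. So 47^23 ≡ 13 (mod 61).
Hence φ⁻¹(47) = 13.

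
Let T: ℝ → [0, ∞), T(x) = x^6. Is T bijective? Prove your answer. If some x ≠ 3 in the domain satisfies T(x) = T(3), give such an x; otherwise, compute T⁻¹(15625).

T(3) = 729 = (−3)^6 = T(−3) (since 6 is even), with 3 ≠ −3. So T is not injective, hence not bijective.
For the follow-up, such an x exists: taking x = −3 ∈ ℝ gives T(−3) = 729 = T(3) with −3 ≠ 3.

-3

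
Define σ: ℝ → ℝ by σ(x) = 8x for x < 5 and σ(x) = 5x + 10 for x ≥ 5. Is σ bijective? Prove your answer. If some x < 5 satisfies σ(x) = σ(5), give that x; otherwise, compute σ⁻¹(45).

Both pieces are strictly increasing (slopes 8 and 5), so each is injective on its own interval.
The left piece maps (−∞, 5) onto (−∞, 40); the right piece maps [5, ∞) onto [35, ∞).
These images overlap. In particular σ(5) = 35 (right piece), and solving 8x = 35 on the left piece gives x = 35/8 < 5.
So σ(35/8) = σ(5) with 35/8 ≠ 5, and σ is not injective, hence not bijective. This x = 35/8 is the requested value below 5.

35/8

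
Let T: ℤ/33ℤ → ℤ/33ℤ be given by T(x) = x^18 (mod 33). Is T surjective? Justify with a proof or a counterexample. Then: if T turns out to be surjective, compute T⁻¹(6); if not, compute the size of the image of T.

T(4): Repeated squaring mod 33: 4^1 ≡ 4, 4^2 ≡ 4² = 16, 4^4 ≡ 16² = 256 ≡ 25, 4^8 ≡ 25² = 625 ≡ 31, 4^16 ≡ 31² = 961 ≡ 4. Since 18 = 16 + 2, 4^18 ≡ 4·16: 4·16 = 64 ≡ 31. So 4^18 ≡ 31 (mod 33).
T(7): Repeated squaring mod 33: 7^1 ≡ 7, 7^2 ≡ 7² = 49 ≡ 16, 7^4 ≡ 16² = 256 ≡ 25, 7^8 ≡ 25² = 625 ≡ 31, 7^16 ≡ 31² = 961 ≡ 4. Since 18 = 16 + 2, 7^18 ≡ 4·16: 4·16 = 64 ≡ 31. So 7^18 ≡ 31 (mod 33).
So T(4) = T(7) = 31 while 4 ≠ 7, so T is not injective.
A non-injective map from the 33-element set ℤ/33ℤ to itself takes at most 32 distinct values, so it cannot be surjective. So T is not surjective.
Since T is not surjective, we determine |image(T)|. Computing x^18 mod 33 for each x (by repeated squaring, reducing mod 33 at every step), the values T(0), T(1), …, T(32) are: 0, 1, 25, 27, 31, 4, 15, 31, 16, 3, 1, 22, 12, 25, 16, 9, 4, 4, 9, 16, 25, 12, 22, 1, 3, 16, 31, 15, 4, 31, 27, 25, 1.
The distinct values are {0, 1, 3, 4, 9, 12, 15, 16, 22, 25, 27, 31}; there are 12 of them.

12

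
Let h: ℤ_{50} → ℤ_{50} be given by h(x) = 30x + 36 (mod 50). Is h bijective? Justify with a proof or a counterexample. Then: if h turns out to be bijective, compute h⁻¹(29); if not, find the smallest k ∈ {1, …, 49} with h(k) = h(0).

By definition, h is injective if h(x_1) = h(x_2) implies x_1 = x_2.
We have gcd(30, 50) = 10 > 1. Taking x_1 = 0 and x_2 = 5: h(0) = 36 and h(5) = 30·5 + 36 = 186 ≡ 36 (mod 50).
So h(0) = h(5) while 0 ≠ 5, hence h is not injective, hence not bijective.
Since h is not bijective, we find the least positive k with h(k) = h(0): this means 30k ≡ 0 (mod 50), i.e. 50 ∣ 30k. Since gcd(30, 50) = 10, dividing through by 10 this holds exactly when 5 ∣ 3k, and as gcd(3, 5) = 1, exactly when 5 ∣ k.
The smallest positive such k is 5.

5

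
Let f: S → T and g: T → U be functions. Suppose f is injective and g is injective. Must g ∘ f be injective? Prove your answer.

Suppose (g ∘ f)(x_1) = (g ∘ f)(x_2), i.e. g(f(x_1)) = g(f(x_2)).
Since g is injective, f(x_1) = f(x_2). Since f is injective, x_1 = x_2. Thus g ∘ f is injective.

injective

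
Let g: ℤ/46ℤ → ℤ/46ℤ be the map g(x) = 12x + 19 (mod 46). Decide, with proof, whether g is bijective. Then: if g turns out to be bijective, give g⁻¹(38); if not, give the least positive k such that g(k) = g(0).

23

We have gcd(12, 46) = 2 > 1. Taking a = 0 and b = 23: g(0) = 19 and g(23) = 12·23 + 19 = 295 ≡ 19 (mod 46).
So g(0) = g(23) while 0 ≠ 23, therefore g is not injective, hence not bijective.
Since g is not bijective, we find the least positive k with g(k) = g(0): this means 12k ≡ 0 (mod 46), i.e. 46 ∣ 12k. Since gcd(12, 46) = 2, dividing through by 2 this holds exactly when 23 ∣ 6k, and as gcd(6, 23) = 1, exactly when 23 ∣ k.
The smallest positive such k is 23.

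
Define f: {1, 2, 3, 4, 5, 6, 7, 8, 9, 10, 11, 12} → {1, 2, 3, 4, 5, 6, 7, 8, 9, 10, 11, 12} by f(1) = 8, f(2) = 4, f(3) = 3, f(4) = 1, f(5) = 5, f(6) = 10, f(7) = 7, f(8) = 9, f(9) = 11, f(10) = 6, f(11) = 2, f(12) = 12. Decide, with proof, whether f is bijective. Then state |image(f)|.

12

The values 8, 4, 3, 1, 5, 10, 7, 9, 11, 6, 2, 12 are a permutation of {1, 2, 3, 4, 5, 6, 7, 8, 9, 10, 11, 12}: each element appears exactly once.
So f is injective and surjective, hence bijective.
The image of f is {1, 2, 3, 4, 5, 6, 7, 8, 9, 10, 11, 12}, which has 12 elements.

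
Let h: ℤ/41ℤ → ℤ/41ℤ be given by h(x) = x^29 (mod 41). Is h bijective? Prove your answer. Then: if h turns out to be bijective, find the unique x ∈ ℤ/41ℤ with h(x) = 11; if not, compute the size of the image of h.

29

Since 41 is prime, the nonzero elements of ℤ/41ℤ form a cyclic group of order 40.
As gcd(29, 40) = 1, raising to the 29th power is a bijection on this group: if a^29 ≡ b^29 then (ab^{−1})^29 = 1, and the only element of order dividing gcd(29, 40) = 1 is 1, so a = b.
With h(0) = 0 this makes h injective on all of ℤ/41ℤ, hence bijective (finite equal-size domain and codomain). In particular h is bijective.
Since h is bijective, we find the preimage of 11. The inverse of x ↦ x^29 on (ℤ/41ℤ)^× is x ↦ x^29, because 29·29 = 841 = 21·40 + 1 ≡ 1 (mod 40) and x^{40} = 1 for x ≠ 0 (Fermat). So h⁻¹(11) = 11^29 mod 41.
Repeated squaring mod 41: 11^1 ≡ 11, 11^2 ≡ 11² = 121 ≡ 39, 11^4 ≡ 39² = 1521 ≡ 4, 11^8 ≡ 4² = 16, 11^16 ≡ 16² = 256 ≡ 10. Since 29 = 16 + 8 + 4 + 1, 11^29 ≡ 10·16·4·11: 10·16 = 160 ≡ 37, then 37·4 = 148 ≡ 25, then 25·11 = 275 ≡ 29. So 11^29 ≡ 29 (mod 41).
Hence h⁻¹(11) = 29.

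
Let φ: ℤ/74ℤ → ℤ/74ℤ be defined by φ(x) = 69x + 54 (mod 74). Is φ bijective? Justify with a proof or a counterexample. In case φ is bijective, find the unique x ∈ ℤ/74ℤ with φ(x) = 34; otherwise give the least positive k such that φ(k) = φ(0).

Recall that φ is injective if φ(a) = φ(b) implies a = b.
Suppose φ(a) = φ(b) in ℤ/74ℤ. Then 69a + 54 ≡ 69b + 54 (mod 74), hence 69(a − b) ≡ 0 (mod 74).
Since gcd(69, 74) = 1, 69 is invertible modulo 74, thus a − b ≡ 0 (mod 74), i.e. a = b.
We now compute 69⁻¹ mod 74 explicitly. Euclid's algorithm: 74 = 1·69 + 5, 69 = 13·5 + 4, 5 = 1·4 + 1; back-substituting gives 1 = 59·69 − 55·74, so 69⁻¹ ≡ 59 (mod 74).
Then y ↦ 59(y − 54) is a two-sided inverse to φ, so every y ∈ ℤ/74ℤ has a preimage.
Therefore φ is bijective.
Since φ is bijective, we compute φ⁻¹(34): solve 69x + 54 ≡ 34 (mod 74), i.e. 69x ≡ 54 (mod 74).
Multiplying by 69⁻¹ = 59 gives x ≡ 59·54 = 3186 = 43·74 + 4 ≡ 4 (mod 74).
Check: φ(4) = 69·4 + 54 = 330 = 4·74 + 34 ≡ 34 (mod 74).

4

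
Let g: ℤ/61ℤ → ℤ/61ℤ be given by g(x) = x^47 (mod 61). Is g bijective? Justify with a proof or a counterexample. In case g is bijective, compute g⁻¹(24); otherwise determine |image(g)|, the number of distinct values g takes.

Since 61 is prime, the nonzero elements of ℤ/61ℤ form a cyclic group of order 60.
As gcd(47, 60) = 1, raising to the 47th power is a bijection on this group: if x_1^47 ≡ x_2^47 then (x_1x_2^{−1})^47 = 1, and the only element of order dividing gcd(47, 60) = 1 is 1, so x_1 = x_2.
With g(0) = 0 this makes g injective on all of ℤ/61ℤ, hence bijective (finite equal-size domain and codomain). In particular g is bijective.
Since g is bijective, we find the preimage of 24. The inverse of x ↦ x^47 on (ℤ/61ℤ)^× is x ↦ x^23, because 47·23 = 1081 = 18·60 + 1 ≡ 1 (mod 60) and x^{60} = 1 for x ≠ 0 (Fermat). So g⁻¹(24) = 24^23 mod 61.
Repeated squaring mod 61: 24^1 ≡ 24, 24^2 ≡ 24² = 576 ≡ 27, 24^4 ≡ 27² = 729 ≡ 58, 24^8 ≡ 58² = 3364 ≡ 9, 24^16 ≡ 9² = 81 ≡ 20. Since 23 = 16 + 4 + 2 + 1, 24^23 ≡ 20·58·27·24: 20·58 = 1160 ≡ 1, then 1·27 = 27, then 27·24 = 648 ≡ 38. So 24^23 ≡ 38 (mod 61).
Hence g⁻¹(24) = 38.

38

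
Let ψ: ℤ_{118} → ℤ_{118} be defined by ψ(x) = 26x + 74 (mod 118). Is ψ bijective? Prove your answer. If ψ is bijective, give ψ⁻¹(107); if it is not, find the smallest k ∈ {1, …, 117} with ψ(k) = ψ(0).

59

We have gcd(26, 118) = 2 > 1. Taking s = 0 and t = 59: ψ(0) = 74 and ψ(59) = 26·59 + 74 = 1608 ≡ 74 (mod 118).
So ψ(0) = ψ(59) while 0 ≠ 59, therefore ψ is not injective, hence not bijective.
Since ψ is not bijective, we find the least positive k with ψ(k) = ψ(0): this means 26k ≡ 0 (mod 118), i.e. 118 ∣ 26k. Since gcd(26, 118) = 2, dividing through by 2 this holds exactly when 59 ∣ 13k, and as gcd(13, 59) = 1, exactly when 59 ∣ k.
The smallest positive such k is 59.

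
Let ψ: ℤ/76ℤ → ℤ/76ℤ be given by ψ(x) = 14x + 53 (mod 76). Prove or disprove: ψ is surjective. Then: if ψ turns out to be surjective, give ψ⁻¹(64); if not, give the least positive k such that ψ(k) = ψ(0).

38

Since gcd(14, 76) = 2, we have 14x ≡ 0 (mod 2) for all x, so ψ(x) ≡ 1 (mod 2).
But 0 ≢ 1 (mod 2), so 0 ∈ ℤ/76ℤ has no preimage. Therefore ψ is not surjective.
Since ψ is not surjective, we find the least positive k with ψ(k) = ψ(0): this means 14k ≡ 0 (mod 76), i.e. 76 ∣ 14k. Since gcd(14, 76) = 2, dividing through by 2 this holds exactly when 38 ∣ 7k, and as gcd(7, 38) = 1, exactly when 38 ∣ k.
The smallest positive such k is 38.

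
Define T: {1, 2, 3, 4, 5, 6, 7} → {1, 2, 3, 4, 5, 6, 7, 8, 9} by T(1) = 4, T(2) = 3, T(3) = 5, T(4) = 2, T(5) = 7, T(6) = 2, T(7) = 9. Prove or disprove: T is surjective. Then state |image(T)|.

6

No element maps to 1, so T is not surjective.
The image of T is {2, 3, 4, 5, 7, 9}, which has 6 elements.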